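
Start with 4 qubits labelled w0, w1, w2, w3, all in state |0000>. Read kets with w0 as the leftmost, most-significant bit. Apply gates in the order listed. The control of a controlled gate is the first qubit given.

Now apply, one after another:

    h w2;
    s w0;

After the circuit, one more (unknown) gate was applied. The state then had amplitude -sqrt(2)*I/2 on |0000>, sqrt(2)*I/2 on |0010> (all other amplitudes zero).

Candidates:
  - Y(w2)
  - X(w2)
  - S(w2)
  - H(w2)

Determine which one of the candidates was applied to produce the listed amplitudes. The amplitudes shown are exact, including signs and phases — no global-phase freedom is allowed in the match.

The applied gate was Y(w2).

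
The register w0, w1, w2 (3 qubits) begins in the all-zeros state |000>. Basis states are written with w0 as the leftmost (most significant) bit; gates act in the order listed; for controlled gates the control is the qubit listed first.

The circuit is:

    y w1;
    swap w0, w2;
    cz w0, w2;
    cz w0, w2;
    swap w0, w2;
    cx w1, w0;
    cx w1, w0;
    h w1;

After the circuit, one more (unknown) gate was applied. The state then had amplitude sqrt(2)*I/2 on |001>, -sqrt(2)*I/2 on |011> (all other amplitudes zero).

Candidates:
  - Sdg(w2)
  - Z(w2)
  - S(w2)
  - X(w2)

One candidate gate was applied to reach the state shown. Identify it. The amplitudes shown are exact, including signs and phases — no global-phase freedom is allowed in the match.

The unique candidate consistent with the amplitudes is X(w2). Key observation: steps 2-5 multiply out to the identity, so the circuit reduces to the remaining gates.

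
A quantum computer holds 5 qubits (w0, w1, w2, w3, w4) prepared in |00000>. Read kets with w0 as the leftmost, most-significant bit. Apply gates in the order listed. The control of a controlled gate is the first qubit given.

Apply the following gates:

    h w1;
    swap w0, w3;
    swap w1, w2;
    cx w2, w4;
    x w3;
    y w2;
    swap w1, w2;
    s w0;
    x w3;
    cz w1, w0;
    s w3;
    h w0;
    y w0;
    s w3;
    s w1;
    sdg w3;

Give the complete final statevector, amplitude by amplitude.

The final amplitudes are -1/2 on |00001>, I/2 on |01000>, 1/2 on |10001>, -I/2 on |11000>, and 0 on every other basis state.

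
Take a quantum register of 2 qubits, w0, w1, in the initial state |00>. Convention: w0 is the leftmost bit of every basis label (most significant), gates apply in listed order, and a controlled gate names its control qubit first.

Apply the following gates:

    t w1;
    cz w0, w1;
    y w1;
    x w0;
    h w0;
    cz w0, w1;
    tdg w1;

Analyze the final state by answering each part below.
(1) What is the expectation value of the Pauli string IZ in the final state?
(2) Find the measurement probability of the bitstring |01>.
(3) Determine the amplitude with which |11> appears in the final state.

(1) The expectation value of IZ is -1.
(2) Outcome |01> occurs with probability 1/2.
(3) The amplitude on |11> is sqrt(2)*exp(I*pi/4)/2.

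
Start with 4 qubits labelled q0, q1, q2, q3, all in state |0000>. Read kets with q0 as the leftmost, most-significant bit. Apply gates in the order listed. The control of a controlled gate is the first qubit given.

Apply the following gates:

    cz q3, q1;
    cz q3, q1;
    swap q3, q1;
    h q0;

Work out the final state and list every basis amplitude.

After the circuit, the state carries amplitude sqrt(2)/2 on |0000>, sqrt(2)/2 on |1000>, and 0 on every other basis state. Key observation: the block from step 1 through step 2 cancels to the identity and can be dropped.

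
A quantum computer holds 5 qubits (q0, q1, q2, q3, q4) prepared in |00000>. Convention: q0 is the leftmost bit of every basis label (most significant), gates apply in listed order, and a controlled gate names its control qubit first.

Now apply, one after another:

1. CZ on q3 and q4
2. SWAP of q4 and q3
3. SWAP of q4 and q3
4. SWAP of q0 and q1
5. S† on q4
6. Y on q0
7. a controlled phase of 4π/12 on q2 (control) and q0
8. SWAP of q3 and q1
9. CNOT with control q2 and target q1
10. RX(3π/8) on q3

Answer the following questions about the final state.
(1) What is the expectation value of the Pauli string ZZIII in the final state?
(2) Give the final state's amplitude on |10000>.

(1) In the final state, ZZIII has expectation -1. Key observation: the block from step 2 through step 3 cancels to the identity and can be dropped.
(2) The amplitude on |10000> is I*cos(3*pi/16).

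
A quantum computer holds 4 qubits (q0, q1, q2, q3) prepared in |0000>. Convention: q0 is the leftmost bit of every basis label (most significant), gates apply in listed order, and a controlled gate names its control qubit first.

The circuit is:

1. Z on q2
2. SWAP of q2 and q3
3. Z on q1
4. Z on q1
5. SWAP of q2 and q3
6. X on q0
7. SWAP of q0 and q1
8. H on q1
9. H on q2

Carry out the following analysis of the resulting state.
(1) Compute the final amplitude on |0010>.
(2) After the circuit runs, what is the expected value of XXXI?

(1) The final state's coefficient on |0010> equals 1/2. Key observation: gates 2-5 undo each other exactly, leaving only the rest of the circuit to track.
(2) The expectation value of XXXI is 0.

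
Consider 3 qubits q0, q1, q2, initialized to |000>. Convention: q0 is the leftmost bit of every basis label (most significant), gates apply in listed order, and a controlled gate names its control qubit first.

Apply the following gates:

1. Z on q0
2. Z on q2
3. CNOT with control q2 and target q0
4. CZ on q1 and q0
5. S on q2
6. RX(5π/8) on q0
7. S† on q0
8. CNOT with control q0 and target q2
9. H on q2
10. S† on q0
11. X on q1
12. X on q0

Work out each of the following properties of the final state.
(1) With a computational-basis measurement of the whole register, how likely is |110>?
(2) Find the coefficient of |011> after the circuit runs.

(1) Outcome |110> occurs with probability 1/4 - sqrt(2 - sqrt(2))/8.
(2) |011> carries amplitude -sqrt(2)*I*sin(5*pi/16)/2 in the final state.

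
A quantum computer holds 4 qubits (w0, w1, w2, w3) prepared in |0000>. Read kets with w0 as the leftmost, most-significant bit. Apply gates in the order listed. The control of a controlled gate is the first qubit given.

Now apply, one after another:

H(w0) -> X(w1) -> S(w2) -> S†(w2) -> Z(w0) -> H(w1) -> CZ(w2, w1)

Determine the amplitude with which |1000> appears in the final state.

The amplitude on |1000> is -1/2. Key observation: steps 3-4 multiply out to the identity, so the circuit reduces to the remaining gates.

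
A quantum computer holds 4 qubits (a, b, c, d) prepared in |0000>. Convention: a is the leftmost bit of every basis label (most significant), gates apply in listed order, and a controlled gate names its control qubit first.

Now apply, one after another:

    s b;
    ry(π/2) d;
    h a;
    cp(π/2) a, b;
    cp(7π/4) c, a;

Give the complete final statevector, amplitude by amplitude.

After the circuit, the state carries amplitude 1/2 on |0000>, 1/2 on |0001>, 1/2 on |1000>, 1/2 on |1001>, and 0 on every other basis state.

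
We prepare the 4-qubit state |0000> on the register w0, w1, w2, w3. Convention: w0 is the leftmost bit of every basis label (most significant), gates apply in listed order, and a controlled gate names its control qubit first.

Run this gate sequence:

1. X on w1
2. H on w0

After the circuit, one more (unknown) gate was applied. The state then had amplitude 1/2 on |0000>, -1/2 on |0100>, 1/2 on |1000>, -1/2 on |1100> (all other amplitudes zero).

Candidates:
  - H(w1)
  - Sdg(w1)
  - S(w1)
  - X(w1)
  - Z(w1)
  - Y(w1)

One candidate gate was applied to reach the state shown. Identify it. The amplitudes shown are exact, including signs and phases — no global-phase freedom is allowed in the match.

The applied gate was H(w1).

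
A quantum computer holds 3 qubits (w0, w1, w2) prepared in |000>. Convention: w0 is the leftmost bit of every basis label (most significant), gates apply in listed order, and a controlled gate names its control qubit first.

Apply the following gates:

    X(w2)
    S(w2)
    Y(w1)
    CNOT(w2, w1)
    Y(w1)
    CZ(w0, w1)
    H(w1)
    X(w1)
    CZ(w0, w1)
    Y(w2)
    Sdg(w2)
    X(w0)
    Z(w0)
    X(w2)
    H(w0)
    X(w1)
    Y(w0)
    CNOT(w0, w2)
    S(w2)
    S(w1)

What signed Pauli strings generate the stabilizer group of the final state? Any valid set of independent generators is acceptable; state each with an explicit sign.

One valid set of independent stabilizer generators is +XIY, -IYI, -ZIZ (any independent generating set of the same group is equally correct).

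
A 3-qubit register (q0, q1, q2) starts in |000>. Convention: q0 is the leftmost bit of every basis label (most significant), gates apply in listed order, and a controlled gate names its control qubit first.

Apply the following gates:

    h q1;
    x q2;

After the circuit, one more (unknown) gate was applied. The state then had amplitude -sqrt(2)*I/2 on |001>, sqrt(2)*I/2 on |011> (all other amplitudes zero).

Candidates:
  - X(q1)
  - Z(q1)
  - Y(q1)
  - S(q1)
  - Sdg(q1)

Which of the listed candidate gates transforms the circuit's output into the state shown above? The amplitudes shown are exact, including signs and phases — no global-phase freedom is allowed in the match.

The unique candidate consistent with the amplitudes is Y(q1).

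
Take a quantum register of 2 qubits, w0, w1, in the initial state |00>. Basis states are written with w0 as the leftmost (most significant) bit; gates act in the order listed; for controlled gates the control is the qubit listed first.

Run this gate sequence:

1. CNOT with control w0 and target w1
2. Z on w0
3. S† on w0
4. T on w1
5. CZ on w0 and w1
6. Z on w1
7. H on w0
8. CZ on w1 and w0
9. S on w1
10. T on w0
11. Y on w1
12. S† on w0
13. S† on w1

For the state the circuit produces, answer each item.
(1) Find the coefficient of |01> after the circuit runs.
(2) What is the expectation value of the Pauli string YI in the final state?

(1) The amplitude on |01> is sqrt(2)/2.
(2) In the final state, YI has expectation -sqrt(2)/2.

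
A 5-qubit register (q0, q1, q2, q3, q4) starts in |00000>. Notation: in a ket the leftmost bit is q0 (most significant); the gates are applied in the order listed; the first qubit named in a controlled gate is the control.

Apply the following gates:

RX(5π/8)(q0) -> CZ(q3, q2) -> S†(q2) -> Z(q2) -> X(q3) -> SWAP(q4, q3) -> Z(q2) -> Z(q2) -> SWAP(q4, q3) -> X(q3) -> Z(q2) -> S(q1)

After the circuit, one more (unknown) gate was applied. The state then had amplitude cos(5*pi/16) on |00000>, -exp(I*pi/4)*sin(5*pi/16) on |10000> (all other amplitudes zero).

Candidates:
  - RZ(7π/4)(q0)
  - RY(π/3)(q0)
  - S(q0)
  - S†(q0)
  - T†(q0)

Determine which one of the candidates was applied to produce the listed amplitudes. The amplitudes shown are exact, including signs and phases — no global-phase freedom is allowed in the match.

The applied gate was T†(q0). Key observation: steps 4-11 multiply out to the identity, so the circuit reduces to the remaining gates.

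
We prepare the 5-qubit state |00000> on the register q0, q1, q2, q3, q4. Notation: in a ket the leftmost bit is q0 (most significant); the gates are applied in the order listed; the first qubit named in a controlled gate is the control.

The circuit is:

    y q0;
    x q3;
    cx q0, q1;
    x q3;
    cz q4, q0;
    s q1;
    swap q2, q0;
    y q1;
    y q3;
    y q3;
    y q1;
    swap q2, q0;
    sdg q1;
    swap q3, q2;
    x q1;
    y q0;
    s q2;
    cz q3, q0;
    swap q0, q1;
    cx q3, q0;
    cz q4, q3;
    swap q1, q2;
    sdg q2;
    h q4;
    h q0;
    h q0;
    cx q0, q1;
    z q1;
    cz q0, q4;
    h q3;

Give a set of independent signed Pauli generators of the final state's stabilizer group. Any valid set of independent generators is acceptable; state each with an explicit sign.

The stabilizer group can be generated by +IIIXI, +IIIIX, +ZIIII, +IZIII, +IIZII, among other valid generating sets.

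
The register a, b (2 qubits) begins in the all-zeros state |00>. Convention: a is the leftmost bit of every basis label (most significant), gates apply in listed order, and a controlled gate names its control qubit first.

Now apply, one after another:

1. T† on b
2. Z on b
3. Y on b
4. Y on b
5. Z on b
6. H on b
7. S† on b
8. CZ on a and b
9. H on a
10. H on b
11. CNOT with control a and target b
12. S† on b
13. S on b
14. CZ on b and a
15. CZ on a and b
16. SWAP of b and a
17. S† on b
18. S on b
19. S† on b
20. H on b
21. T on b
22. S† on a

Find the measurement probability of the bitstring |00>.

A full measurement returns |00> with probability 1/2. Key observation: gates 18-19 undo each other exactly, leaving only the rest of the circuit to track.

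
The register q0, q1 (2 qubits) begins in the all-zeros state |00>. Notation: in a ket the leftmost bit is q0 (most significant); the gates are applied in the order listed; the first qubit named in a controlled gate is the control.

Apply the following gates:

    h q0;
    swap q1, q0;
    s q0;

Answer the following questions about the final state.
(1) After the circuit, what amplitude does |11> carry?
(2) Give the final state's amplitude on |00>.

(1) |11> carries amplitude 0 in the final state.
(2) |00> carries amplitude sqrt(2)/2 in the final state.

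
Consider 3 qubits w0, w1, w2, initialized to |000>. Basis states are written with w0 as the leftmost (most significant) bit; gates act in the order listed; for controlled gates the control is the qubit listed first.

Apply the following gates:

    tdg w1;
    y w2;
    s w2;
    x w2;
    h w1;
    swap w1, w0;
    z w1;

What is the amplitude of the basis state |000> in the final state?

The amplitude on |000> is -sqrt(2)/2.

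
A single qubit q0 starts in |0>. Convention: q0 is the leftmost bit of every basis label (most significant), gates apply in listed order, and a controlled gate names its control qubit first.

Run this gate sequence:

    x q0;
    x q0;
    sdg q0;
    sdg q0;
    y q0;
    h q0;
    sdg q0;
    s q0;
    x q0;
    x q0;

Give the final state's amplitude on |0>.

The final state's coefficient on |0> equals sqrt(2)*I/2.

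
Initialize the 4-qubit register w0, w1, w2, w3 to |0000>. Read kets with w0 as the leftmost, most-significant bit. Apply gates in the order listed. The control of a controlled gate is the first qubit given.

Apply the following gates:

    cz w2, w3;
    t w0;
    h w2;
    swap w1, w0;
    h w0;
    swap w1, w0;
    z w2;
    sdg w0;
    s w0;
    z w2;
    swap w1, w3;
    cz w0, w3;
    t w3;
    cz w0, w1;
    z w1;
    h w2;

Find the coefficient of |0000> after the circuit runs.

The amplitude on |0000> is sqrt(2)/2. Key observation: steps 7-10 multiply out to the identity, so the circuit reduces to the remaining gates.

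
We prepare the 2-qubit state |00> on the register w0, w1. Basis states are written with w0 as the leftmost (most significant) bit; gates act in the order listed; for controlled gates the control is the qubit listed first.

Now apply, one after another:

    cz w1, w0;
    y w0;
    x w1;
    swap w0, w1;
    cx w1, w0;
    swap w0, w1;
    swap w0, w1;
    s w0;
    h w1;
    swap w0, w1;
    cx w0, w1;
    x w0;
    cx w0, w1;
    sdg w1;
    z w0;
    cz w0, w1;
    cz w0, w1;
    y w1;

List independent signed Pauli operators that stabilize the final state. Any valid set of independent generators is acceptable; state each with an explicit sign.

The stabilizer group can be generated by +XI, +IZ, among other valid generating sets.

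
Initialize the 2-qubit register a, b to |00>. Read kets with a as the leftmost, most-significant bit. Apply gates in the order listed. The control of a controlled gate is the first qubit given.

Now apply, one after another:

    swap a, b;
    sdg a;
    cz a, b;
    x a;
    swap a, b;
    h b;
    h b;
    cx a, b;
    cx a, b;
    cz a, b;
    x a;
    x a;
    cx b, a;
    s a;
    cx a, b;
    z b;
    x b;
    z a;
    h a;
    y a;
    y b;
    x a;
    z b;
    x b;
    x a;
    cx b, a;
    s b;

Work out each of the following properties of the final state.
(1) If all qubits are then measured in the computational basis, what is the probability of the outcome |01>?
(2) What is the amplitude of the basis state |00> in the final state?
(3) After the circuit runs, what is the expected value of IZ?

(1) The probability of measuring |01> is 1/2. Key observation: the block from step 6 through step 7 cancels to the identity and can be dropped.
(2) The amplitude on |00> is 0.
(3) The observable IZ averages to -1.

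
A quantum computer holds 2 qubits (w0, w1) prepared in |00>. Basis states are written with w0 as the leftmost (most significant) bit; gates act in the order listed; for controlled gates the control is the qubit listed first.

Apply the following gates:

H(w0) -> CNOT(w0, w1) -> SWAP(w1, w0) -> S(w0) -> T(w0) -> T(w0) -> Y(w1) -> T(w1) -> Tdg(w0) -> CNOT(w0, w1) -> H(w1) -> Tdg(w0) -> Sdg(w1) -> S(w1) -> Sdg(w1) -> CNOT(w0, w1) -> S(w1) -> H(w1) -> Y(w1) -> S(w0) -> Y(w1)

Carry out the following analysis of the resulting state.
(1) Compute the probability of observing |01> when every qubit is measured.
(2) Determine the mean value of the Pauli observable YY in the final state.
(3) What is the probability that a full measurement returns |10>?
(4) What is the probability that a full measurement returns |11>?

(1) The probability of measuring |01> is 1/2.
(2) The observable YY averages to sqrt(2)/2.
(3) A full measurement returns |10> with probability 1/2.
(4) The probability of measuring |11> is 0.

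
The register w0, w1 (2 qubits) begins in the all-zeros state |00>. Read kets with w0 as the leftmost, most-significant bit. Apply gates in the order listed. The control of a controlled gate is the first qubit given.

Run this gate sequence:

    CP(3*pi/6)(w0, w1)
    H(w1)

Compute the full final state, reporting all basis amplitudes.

The final amplitudes are sqrt(2)/2 on |00>, sqrt(2)/2 on |01>, 0 on |10>, 0 on |11>.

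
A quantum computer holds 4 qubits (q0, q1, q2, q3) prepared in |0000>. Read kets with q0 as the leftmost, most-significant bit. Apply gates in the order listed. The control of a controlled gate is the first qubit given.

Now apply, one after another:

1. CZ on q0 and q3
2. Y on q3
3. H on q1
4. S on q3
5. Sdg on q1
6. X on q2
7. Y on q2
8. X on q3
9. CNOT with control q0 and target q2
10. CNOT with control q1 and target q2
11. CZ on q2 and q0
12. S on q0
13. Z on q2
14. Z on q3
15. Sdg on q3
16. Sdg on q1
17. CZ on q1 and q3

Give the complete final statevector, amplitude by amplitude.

After the circuit, the state carries amplitude sqrt(2)*I/2 on |0000>, sqrt(2)*I/2 on |0110>, and 0 on every other basis state.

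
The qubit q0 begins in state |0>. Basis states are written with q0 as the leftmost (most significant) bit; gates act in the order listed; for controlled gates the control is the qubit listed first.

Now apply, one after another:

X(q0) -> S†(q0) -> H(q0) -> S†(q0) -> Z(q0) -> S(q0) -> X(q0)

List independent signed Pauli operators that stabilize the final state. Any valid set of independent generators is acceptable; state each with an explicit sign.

One valid set of independent stabilizer generators is +X (any independent generating set of the same group is equally correct).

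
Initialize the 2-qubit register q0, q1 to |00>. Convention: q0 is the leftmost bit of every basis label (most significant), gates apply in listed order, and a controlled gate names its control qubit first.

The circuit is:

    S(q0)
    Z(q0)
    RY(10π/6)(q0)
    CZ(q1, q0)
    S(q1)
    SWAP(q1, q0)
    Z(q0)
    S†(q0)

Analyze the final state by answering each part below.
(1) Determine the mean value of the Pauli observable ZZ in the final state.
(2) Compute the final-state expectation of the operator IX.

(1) The expectation value of ZZ is 1/2.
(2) In the final state, IX has expectation -sqrt(3)/2.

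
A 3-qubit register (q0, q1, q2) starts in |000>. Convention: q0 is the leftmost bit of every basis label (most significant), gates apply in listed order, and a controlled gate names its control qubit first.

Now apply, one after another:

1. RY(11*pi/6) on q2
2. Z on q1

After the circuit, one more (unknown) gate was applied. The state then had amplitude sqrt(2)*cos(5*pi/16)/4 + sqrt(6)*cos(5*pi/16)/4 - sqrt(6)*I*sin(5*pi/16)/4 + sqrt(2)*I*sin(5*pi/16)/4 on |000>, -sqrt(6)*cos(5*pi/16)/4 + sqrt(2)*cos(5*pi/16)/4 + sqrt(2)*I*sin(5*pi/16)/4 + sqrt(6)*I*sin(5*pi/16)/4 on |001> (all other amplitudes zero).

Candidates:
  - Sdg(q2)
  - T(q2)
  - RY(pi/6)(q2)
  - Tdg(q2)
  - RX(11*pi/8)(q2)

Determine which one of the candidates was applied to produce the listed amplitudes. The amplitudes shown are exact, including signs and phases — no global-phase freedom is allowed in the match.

The applied gate was RX(11*pi/8)(q2).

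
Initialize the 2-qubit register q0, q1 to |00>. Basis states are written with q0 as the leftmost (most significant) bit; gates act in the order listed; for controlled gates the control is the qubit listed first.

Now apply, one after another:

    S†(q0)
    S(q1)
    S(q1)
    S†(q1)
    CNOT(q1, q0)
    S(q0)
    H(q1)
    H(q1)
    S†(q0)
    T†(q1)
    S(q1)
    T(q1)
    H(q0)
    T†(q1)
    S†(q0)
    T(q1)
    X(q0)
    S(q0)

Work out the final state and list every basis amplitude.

After the circuit, the state carries amplitude -sqrt(2)*I/2 on |00>, 0 on |01>, sqrt(2)*I/2 on |10>, 0 on |11>.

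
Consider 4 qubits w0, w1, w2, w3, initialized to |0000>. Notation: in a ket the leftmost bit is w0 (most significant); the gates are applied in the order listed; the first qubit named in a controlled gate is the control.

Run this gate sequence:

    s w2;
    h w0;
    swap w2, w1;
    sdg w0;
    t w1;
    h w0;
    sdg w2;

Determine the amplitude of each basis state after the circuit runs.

After the circuit, the state carries amplitude 1/2 - I/2 on |0000>, 1/2 + I/2 on |1000>, and 0 on every other basis state.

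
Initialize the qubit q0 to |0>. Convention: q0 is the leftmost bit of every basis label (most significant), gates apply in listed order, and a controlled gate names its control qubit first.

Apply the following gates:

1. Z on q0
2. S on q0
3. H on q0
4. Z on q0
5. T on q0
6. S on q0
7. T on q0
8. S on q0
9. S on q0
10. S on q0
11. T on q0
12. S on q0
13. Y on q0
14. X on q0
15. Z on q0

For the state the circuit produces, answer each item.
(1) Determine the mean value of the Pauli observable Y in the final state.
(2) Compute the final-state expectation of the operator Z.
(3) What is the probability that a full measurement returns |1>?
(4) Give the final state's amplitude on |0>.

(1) The expectation value of Y is sqrt(2)/2.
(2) The observable Z averages to 0.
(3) The probability of measuring |1> is 1/2.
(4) The final state's coefficient on |0> equals sqrt(2)*I/2.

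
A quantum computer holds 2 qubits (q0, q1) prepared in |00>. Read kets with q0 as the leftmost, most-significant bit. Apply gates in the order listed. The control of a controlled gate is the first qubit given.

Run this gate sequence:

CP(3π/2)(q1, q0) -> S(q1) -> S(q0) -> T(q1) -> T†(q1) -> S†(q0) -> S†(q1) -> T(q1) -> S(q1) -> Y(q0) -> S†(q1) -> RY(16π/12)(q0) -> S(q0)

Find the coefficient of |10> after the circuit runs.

|10> carries amplitude 1/2 in the final state. Key observation: gates 2-7 undo each other exactly, leaving only the rest of the circuit to track.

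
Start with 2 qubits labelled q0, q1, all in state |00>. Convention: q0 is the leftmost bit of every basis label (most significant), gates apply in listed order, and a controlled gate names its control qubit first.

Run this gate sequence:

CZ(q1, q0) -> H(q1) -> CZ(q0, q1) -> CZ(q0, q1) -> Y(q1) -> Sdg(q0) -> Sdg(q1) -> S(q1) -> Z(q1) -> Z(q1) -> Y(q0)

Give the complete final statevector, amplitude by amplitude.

The final amplitudes are 0 on |00>, 0 on |01>, sqrt(2)/2 on |10>, -sqrt(2)/2 on |11>. Key observation: the block from step 3 through step 4 cancels to the identity and can be dropped.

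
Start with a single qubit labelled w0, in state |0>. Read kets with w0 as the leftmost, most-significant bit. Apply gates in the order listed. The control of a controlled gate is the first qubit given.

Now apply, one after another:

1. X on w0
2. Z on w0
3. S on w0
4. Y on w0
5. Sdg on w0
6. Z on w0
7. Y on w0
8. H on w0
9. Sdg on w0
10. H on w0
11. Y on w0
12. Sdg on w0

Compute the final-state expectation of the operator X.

In the final state, X has expectation -1.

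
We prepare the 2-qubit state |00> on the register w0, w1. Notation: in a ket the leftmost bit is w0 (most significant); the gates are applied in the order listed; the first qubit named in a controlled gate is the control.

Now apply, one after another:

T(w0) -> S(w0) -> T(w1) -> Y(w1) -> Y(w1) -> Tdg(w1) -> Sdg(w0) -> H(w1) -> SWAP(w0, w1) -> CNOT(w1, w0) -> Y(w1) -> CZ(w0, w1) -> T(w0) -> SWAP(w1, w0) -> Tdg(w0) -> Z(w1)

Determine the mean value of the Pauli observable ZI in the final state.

In the final state, ZI has expectation -1.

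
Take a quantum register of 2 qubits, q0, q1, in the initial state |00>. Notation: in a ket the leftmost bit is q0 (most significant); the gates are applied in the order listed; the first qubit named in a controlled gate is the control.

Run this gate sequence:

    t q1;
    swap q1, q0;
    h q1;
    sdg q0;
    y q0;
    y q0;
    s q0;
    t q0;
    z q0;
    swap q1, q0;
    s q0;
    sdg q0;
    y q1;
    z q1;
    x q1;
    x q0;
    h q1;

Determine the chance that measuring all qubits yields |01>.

The probability of measuring |01> is 1/4. Key observation: gates 4-7 undo each other exactly, leaving only the rest of the circuit to track.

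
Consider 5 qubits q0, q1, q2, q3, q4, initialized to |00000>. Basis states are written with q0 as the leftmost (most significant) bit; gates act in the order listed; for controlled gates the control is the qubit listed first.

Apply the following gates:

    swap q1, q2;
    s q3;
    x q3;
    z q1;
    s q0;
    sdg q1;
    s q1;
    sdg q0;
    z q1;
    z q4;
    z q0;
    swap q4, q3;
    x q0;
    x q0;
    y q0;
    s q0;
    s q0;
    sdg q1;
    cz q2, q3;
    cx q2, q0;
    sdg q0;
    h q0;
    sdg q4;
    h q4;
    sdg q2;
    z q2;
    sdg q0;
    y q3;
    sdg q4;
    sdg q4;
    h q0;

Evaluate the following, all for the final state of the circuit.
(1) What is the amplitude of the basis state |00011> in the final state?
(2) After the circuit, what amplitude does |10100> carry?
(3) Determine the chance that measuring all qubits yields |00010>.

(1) The amplitude on |00011> is sqrt(2)*(-1 - I)/4. Key observation: steps 4-9 multiply out to the identity, so the circuit reduces to the remaining gates.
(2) The final state's coefficient on |10100> equals 0.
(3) Outcome |00010> occurs with probability 1/4.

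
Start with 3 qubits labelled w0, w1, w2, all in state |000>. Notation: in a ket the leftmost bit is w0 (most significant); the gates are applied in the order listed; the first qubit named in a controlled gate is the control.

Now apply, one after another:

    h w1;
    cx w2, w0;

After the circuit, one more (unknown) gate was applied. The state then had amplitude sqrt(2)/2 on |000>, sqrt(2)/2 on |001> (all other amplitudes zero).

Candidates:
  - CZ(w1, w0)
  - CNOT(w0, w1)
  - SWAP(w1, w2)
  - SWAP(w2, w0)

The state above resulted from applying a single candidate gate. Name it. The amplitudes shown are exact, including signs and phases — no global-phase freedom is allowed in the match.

It was SWAP(w1, w2) that produced the state shown.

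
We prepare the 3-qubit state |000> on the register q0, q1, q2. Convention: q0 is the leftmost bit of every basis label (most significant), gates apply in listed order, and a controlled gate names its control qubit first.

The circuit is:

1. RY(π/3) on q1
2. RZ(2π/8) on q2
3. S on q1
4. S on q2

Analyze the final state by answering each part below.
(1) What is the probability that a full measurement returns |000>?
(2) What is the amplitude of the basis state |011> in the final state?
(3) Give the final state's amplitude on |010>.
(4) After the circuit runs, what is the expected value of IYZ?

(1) Outcome |000> occurs with probability 3/4.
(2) |011> carries amplitude 0 in the final state.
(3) The amplitude on |010> is exp(3*I*pi/8)/2.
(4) The expectation value of IYZ is sqrt(3)/2.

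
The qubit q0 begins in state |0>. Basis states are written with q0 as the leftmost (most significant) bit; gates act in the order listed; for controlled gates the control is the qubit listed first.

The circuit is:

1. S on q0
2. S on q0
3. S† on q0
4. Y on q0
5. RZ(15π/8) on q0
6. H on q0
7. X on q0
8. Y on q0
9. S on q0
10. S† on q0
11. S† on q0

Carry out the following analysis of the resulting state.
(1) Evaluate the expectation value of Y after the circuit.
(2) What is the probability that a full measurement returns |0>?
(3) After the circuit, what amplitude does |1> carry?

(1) The expectation value of Y is -1.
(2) A full measurement returns |0> with probability 1/2.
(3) The final state's coefficient on |1> equals sqrt(2)*exp(7*I*pi/16)/2.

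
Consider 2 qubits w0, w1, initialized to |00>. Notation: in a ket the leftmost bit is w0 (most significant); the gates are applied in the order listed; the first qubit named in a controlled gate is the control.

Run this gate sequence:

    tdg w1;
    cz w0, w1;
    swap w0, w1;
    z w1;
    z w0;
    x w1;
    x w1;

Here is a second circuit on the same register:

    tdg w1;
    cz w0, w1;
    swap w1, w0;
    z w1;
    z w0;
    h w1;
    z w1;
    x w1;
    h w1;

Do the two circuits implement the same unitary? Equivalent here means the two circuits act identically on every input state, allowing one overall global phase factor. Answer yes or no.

No — the two circuits implement different unitaries, even allowing a global phase.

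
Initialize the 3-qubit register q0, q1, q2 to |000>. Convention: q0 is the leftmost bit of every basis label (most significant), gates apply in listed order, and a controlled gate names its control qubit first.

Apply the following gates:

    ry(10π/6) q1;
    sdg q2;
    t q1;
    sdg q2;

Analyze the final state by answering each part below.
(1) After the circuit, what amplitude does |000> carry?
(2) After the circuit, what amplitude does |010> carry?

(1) |000> carries amplitude -sqrt(3)/2 in the final state.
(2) The final state's coefficient on |010> equals exp(I*pi/4)/2.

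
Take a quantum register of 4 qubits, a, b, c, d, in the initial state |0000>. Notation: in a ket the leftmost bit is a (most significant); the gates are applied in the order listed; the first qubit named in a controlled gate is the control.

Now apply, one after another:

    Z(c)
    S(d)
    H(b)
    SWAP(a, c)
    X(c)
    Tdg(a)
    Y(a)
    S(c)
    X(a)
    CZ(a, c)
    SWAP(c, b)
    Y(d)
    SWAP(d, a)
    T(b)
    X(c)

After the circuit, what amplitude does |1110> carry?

|1110> carries amplitude -sqrt(2)*exp(3*I*pi/4)/2 in the final state.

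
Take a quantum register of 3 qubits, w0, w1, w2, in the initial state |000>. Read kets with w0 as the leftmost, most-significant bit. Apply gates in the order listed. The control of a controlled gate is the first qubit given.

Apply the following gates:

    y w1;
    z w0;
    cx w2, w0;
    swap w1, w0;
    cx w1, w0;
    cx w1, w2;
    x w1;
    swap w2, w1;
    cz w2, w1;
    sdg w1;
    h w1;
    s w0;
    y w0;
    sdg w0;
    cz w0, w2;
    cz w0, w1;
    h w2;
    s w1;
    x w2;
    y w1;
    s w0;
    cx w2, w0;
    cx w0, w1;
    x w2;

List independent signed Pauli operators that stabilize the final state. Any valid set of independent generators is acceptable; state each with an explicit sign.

The stabilizer group can be generated by +XZY, -IYZ, -ZIZ, among other valid generating sets.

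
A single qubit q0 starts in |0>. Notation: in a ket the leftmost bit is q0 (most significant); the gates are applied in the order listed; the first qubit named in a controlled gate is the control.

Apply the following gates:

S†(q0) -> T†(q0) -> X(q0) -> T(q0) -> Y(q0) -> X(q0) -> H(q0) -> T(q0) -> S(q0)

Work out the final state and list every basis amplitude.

The resulting statevector has amplitude -sqrt(2)*exp(3*I*pi/4)/2 on |0>, -sqrt(2)*I/2 on |1>.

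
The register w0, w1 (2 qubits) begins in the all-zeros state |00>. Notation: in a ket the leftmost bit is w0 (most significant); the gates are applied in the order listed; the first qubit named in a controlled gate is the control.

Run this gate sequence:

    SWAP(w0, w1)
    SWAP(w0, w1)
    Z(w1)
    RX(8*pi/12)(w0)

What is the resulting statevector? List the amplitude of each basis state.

After the circuit, the state carries amplitude 1/2 on |00>, 0 on |01>, -sqrt(3)*I/2 on |10>, 0 on |11>. Key observation: the block from step 1 through step 2 cancels to the identity and can be dropped.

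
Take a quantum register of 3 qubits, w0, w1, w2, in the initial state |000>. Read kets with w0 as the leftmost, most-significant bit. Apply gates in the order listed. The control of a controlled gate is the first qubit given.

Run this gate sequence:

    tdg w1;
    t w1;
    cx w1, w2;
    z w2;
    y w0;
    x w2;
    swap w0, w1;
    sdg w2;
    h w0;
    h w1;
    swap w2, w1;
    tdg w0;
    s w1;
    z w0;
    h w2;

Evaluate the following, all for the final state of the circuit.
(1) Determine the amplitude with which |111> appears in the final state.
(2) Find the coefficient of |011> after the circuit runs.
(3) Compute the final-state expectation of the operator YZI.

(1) The amplitude on |111> is -sqrt(2)*exp(I*pi/4)/2.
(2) |011> carries amplitude sqrt(2)*I/2 in the final state.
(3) In the final state, YZI has expectation -sqrt(2)/2.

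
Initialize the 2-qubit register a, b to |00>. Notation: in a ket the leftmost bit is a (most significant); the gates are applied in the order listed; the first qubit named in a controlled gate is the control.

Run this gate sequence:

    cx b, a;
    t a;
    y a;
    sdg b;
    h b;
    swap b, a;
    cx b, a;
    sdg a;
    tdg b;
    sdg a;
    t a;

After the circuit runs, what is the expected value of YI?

The observable YI averages to -sqrt(2)/2.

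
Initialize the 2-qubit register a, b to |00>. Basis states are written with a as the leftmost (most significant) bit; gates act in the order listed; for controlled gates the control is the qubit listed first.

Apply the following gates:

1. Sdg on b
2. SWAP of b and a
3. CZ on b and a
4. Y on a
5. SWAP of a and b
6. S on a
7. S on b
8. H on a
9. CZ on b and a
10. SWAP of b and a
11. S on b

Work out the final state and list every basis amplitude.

After the circuit, the state carries amplitude 0 on |00>, 0 on |01>, -sqrt(2)/2 on |10>, sqrt(2)*I/2 on |11>.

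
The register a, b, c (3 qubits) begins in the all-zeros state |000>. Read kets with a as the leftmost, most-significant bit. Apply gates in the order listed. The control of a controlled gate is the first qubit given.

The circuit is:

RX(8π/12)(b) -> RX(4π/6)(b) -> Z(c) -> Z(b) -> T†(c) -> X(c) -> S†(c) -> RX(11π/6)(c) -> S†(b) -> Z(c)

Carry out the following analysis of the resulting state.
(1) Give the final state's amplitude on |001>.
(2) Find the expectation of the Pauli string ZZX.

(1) The final state's coefficient on |001> equals I*(sqrt(2) + sqrt(6))/8.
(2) The expectation value of ZZX is 0.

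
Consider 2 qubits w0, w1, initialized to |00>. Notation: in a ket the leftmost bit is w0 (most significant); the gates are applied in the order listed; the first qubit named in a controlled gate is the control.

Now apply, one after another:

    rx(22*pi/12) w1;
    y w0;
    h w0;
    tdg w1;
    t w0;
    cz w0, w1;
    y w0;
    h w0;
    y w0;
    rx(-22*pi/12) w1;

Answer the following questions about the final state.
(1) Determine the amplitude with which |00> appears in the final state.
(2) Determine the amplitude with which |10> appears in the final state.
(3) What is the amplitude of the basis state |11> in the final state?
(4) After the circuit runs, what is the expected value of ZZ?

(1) |00> carries amplitude -I/2 - exp(I*pi/4)/4 + sqrt(3)*exp(3*I*pi/4)/8 + sqrt(3)*exp(I*pi/4)/8 + exp(3*I*pi/4)/4 in the final state.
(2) The amplitude on |10> is -sqrt(3)*I/4 - exp(I*pi/4)/4 - exp(3*I*pi/4)/4 - sqrt(3)*exp(3*I*pi/4)/8 + sqrt(3)*exp(I*pi/4)/8.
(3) |11> carries amplitude -1/4 - exp(I*pi/4)/8 - exp(3*I*pi/4)/8 in the final state.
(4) The expectation value of ZZ is 1/8 - sqrt(6)/4.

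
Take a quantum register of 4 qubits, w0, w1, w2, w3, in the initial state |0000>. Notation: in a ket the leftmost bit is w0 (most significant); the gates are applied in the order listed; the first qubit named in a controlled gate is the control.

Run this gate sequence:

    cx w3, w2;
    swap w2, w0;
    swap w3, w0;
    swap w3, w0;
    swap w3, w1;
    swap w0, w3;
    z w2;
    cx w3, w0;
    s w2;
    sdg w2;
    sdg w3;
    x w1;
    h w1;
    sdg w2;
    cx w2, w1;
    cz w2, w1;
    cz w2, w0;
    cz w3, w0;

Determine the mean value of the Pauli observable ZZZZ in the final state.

The expectation value of ZZZZ is 0. Key observation: gates 3-4 undo each other exactly, leaving only the rest of the circuit to track.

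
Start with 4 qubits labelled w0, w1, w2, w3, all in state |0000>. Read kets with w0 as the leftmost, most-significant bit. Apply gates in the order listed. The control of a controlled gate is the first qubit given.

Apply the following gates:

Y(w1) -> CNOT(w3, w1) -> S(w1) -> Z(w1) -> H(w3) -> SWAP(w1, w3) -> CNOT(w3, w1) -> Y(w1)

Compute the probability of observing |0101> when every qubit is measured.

A full measurement returns |0101> with probability 1/2.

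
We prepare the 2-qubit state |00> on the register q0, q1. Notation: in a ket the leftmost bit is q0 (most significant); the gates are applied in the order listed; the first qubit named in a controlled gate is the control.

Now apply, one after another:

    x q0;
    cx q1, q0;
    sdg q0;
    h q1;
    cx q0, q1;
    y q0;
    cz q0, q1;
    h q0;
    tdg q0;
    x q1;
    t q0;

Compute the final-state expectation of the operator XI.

In the final state, XI has expectation 1.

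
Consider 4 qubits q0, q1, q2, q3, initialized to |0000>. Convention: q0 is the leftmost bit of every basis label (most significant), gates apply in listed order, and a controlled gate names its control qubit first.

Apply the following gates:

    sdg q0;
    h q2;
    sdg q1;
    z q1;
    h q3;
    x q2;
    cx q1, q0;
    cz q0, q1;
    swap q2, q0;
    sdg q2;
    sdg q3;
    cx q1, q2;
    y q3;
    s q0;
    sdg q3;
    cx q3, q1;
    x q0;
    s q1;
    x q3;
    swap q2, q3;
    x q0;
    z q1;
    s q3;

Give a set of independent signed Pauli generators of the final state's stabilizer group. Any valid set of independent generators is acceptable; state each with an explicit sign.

The final state is stabilized by the group generated by +YIII, -IXYI, -IZZI, +IIIZ; other independent generating sets are equally valid.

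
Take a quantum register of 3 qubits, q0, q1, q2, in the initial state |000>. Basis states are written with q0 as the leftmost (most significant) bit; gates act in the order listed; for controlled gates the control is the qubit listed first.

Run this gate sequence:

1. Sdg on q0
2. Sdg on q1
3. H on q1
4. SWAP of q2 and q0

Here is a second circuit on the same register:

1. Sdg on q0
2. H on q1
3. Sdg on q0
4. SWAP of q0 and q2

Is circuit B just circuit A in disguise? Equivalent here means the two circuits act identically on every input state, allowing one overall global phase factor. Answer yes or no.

No: there is an input state on which the two circuits produce genuinely different outputs (not merely differing by a phase).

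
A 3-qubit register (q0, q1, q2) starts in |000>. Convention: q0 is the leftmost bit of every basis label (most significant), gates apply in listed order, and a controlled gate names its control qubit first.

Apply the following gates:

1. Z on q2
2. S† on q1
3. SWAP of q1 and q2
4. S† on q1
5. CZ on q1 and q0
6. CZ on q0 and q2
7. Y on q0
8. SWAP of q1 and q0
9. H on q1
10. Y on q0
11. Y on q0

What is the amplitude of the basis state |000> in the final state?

The final state's coefficient on |000> equals sqrt(2)*I/2.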